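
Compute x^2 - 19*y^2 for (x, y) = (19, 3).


x^2 - d*y^2
= 19^2 - 19*3^2
= 361 - 171
= 190

190


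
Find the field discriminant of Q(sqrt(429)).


For K = Q(sqrt(d)) with d squarefree: disc(K) = d if d = 1 mod 4, and disc(K) = 4d if d = 2 or 3 mod 4.
Here d = 429, and d mod 4 = 1.
d = 1 mod 4 (O_K = Z[(1+sqrt(d))/2]), so disc(K) = d = 429

429


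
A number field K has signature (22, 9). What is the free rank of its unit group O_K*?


By Dirichlet's unit theorem:
rank = r1 + r2 - 1
= 22 + 9 - 1
= 30

30


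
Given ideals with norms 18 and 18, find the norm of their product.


N(IJ) = N(I) * N(J)
= 18 * 18
= 324

324


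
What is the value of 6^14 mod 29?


p = 29 is prime and the exponent is (p-1)/2 = 14, so by Euler's criterion 6^14 = (6/29) = +1 or -1 mod 29.
Compute by square-and-multiply:
  14 = 8 + 4 + 2 (binary 1110)
  Repeated squaring mod 29: 6^1 = 6, 6^2 = 7, 6^4 = 20, 6^8 = 23
  6^14 = 6^8 * 6^4 * 6^2 = 23 * 20 * 7 mod 29
    23 * 20 = 460 = 25 mod 29
    25 * 7 = 175 = 1 mod 29
  6^14 = 1 mod 29
Result 1: 6 is a quadratic residue mod 29.
6^14 mod 29 = 1

1


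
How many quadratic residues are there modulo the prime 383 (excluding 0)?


For prime p, the number of non-zero quadratic residues is (p-1)/2.
= (383-1)/2
= 191

191


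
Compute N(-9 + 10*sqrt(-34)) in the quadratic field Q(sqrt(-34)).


N(a + b*sqrt(d)) = a^2 - d*b^2
= (-9)^2 - (-34)*(10)^2
= 81 + 3400
= 3481

3481


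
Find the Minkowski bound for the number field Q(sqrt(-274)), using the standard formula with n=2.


d = -274, d mod 4 = 2, so disc(K) = 4d = -1096; |disc(K)| = 1096
Imaginary quadratic field, so n = 2, s = r2 = 1, r1 = 0
M = (n!/n^n) * (4/pi)^s * sqrt(|disc(K)|) = (2!/2^2) * (4/pi)^1 * sqrt(1096)
= 0.5 * 1.273240 * 33.105891
= 21.0759

21.0759


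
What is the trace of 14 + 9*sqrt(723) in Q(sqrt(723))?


Tr(a + b*sqrt(d)) = (a + b*sqrt(d)) + (a - b*sqrt(d)) = 2a
= 2 * (14)
= 28

28


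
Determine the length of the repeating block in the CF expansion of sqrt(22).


Run the CF algorithm for sqrt(22).
a_0 = floor(sqrt(22)) = 4; set m_0=0, q_0=1.
Recurrence: m' = q*a - m,  q' = (d - m'^2)/q,  a' = floor((a_0 + m')/q').
  step 1: m=4, q=6, a=1
  step 2: m=2, q=3, a=2
  step 3: m=4, q=2, a=4
  step 4: m=4, q=3, a=2
  step 5: m=2, q=6, a=1
  step 6: m=4, q=1, a=8
a_6 = 2*a_0 = 8, so the period closes here.
sqrt(22) = [4; 1, 2, 4, 2, 1, 8]
Period length = 6

6


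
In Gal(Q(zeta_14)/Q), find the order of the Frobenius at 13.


The Frobenius at p in Gal(Q(zeta_n)/Q) = (Z/nZ)* is the class of p, so its order is ord_14(13), the smallest k >= 1 with 13^k = 1 mod 14.
n = 14 = 2 * 7, phi(14) = 6; the order divides phi(n).
Divisors of 6: 1, 2, 3, 6
Repeated squaring mod 14: 13^1 = 13, 13^2 = 1, 13^4 = 1
Test divisors in increasing order:
  k=1: 13^1 = 13 mod 14
  k=2: 13^2 = 1 mod 14  <- first divisor giving 1
Order = 2

2


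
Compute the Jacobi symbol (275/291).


Compute (275/291) via quadratic reciprocity:
  reciprocity: (275/291) -> -(291/275)
  reduce: (16/275)
  pull out 2: (2/275) = -1  (since 275 mod 8 = 3)
  pull out 2: (2/275) = -1  (since 275 mod 8 = 3)
  pull out 2: (2/275) = -1  (since 275 mod 8 = 3)
  pull out 2: (2/275) = -1  (since 275 mod 8 = 3)
  (1/275) = 1
Product of signs = -1

-1


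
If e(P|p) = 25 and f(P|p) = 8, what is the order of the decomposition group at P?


|D_P| = e * f
= 25 * 8
= 200

200


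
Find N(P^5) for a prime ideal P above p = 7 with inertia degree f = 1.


N(P^a) = p^(a*f)
= 7^(5*1)
= 7^5
= 16807

16807


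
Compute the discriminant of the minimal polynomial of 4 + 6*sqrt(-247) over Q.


The element 4 + 6*sqrt(-247) has minimal polynomial:
x^2 - 8*x + 8908
Discriminant = (-8)^2 - 4*(8908)
= 64 - 35632
= -35568

-35568


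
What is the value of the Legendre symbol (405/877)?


p = 877 is prime, so compute (405/877) with the reciprocity algorithm (Jacobi-symbol steps: pull out 2s via (2/n), flip via reciprocity, reduce):
  reciprocity: (405/877) -> +(877/405)
  reduce: (67/405)
  reciprocity: (67/405) -> +(405/67)
  reduce: (3/67)
  reciprocity: (3/67) -> -(67/3)
  reduce: (1/3)
  (1/3) = 1
Product of signs = -1
(405/877) = -1

-1


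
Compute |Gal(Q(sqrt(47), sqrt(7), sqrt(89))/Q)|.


The 3 square roots of distinct primes are multiplicatively independent over Q,
so [K:Q] = 2^3 and Gal(K/Q) is isomorphic to (Z/2Z)^3.
|Gal| = 2^3 = 8

8


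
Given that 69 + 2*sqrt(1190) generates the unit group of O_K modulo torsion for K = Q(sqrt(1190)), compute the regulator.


epsilon = 69 + 2*sqrt(1190)
= 137.9928
R = ln(137.9928)
= 4.9272

4.9272


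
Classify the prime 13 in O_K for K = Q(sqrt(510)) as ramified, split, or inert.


K = Q(sqrt(510)). Since d mod 4 = 2, disc(K) = 2040.
Check p | disc: 2040 mod 13 = 12.
p does not divide disc. Compute Legendre symbol (d/p):
3^((13-1)/2) mod 13 = 1
(d/p) = 1, so p splits: (p) = P*P' with e=1, f=1, g=2.
Therefore p is split.

split


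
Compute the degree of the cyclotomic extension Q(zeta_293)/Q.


The degree equals Euler's totient phi(293).
293 = 293
phi(293) = 292

292


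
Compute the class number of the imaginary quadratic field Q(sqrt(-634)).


K = Q(sqrt(-634)). d mod 4 = 2, so D = disc(K) = 4d = -2536
h(K) equals the number of primitive reduced positive-definite forms (a, b, c) = a*x^2 + b*x*y + c*y^2 with b^2 - 4ac = D,
where reduced means |b| <= a <= c, with b >= 0 whenever |b| = a or a = c, and primitive means gcd(a, b, c) = 1.
Reduced forces 3a^2 <= |D| = 2536, so 1 <= a <= 29; b must have the parity of D, and c = (b^2 - D)/(4a) must be an integer >= a.
Enumerate a = 1..29, b in [-a, a]:
  a=1: (1, 0, 634)  [1]
  a=2: (2, 0, 317)  [1]
  a=3..4: none
  a=5: (5, -2, 127), (5, 2, 127)  [2]
  a=6..9: none
  a=10: (10, -8, 65), (10, 8, 65)  [2]
  a=11: (11, -4, 58), (11, 4, 58)  [2]
  a=12: none
  a=13: (13, -8, 50), (13, 8, 50)  [2]
  a=14..21: none
  a=22: (22, -4, 29), (22, 4, 29)  [2]
  a=23..24: none
  a=25: (25, -8, 26), (25, 8, 26)  [2]
  a=26..29: none
Total reduced forms: 1 + 1 + 2 + 2 + 2 + 2 + 2 + 2 = 14
h = 14

14


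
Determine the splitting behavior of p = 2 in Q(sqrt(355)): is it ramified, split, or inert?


K = Q(sqrt(355)). Since d mod 4 = 3, disc(K) = 1420.
Check p | disc: 1420 mod 2 = 0.
p divides disc, so p ramifies: (p) = P^2 with e=2, f=1, g=1.
Therefore p is ramified.

ramified


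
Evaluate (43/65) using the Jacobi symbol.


Compute (43/65) via quadratic reciprocity:
  reciprocity: (43/65) -> +(65/43)
  reduce: (22/43)
  pull out 2: (2/43) = -1  (since 43 mod 8 = 3)
  reciprocity: (11/43) -> -(43/11)
  reduce: (10/11)
  pull out 2: (2/11) = -1  (since 11 mod 8 = 3)
  reciprocity: (5/11) -> +(11/5)
  reduce: (1/5)
  (1/5) = 1
Product of signs = -1

-1


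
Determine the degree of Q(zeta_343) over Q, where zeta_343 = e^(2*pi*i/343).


The degree equals Euler's totient phi(343).
343 = 7^3
phi(343) = 294

294


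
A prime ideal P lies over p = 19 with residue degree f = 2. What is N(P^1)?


N(P^a) = p^(a*f)
= 19^(1*2)
= 19^2
= 361

361


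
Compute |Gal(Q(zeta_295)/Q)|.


|Gal(Q(zeta_295)/Q)| = phi(295)
= 232

232


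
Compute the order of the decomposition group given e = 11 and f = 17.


|D_P| = e * f
= 11 * 17
= 187

187


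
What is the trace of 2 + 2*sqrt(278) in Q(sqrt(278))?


Tr(a + b*sqrt(d)) = (a + b*sqrt(d)) + (a - b*sqrt(d)) = 2a
= 2 * (2)
= 4

4


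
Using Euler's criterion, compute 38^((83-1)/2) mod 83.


p = 83 is prime and the exponent is (p-1)/2 = 41, so by Euler's criterion 38^41 = (38/83) = +1 or -1 mod 83.
Compute by square-and-multiply:
  41 = 32 + 8 + 1 (binary 101001)
  Repeated squaring mod 83: 38^1 = 38, 38^2 = 33, 38^4 = 10, 38^8 = 17, 38^16 = 40, 38^32 = 23
  38^41 = 38^32 * 38^8 * 38^1 = 23 * 17 * 38 mod 83
    23 * 17 = 391 = 59 mod 83
    59 * 38 = 2242 = 1 mod 83
  38^41 = 1 mod 83
Result 1: 38 is a quadratic residue mod 83.
38^41 mod 83 = 1

1


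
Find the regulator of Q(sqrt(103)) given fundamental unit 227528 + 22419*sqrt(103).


epsilon = 227528 + 22419*sqrt(103)
= 455056.0000
R = ln(455056.0000)
= 13.0282

13.0282


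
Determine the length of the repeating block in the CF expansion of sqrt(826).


Run the CF algorithm for sqrt(826).
a_0 = floor(sqrt(826)) = 28; set m_0=0, q_0=1.
Recurrence: m' = q*a - m,  q' = (d - m'^2)/q,  a' = floor((a_0 + m')/q').
  step 1: m=28, q=42, a=1
  step 2: m=14, q=15, a=2
  step 3: m=16, q=38, a=1
  step 4: m=22, q=9, a=5
  step 5: m=23, q=33, a=1
  step 6: m=10, q=22, a=1
  step 7: m=12, q=31, a=1
  step 8: m=19, q=15, a=3
  step 9: m=26, q=10, a=5
  step 10: m=24, q=25, a=2
  step 11: m=26, q=6, a=9
  step 12: m=28, q=7, a=8
  step 13: m=28, q=6, a=9
  step 14: m=26, q=25, a=2
  step 15: m=24, q=10, a=5
  step 16: m=26, q=15, a=3
  step 17: m=19, q=31, a=1
  step 18: m=12, q=22, a=1
  step 19: m=10, q=33, a=1
  step 20: m=23, q=9, a=5
  step 21: m=22, q=38, a=1
  step 22: m=16, q=15, a=2
  step 23: m=14, q=42, a=1
  step 24: m=28, q=1, a=56
a_24 = 2*a_0 = 56, so the period closes here.
sqrt(826) = [28; 1, 2, 1, 5, 1, 1, 1, 3, 5, 2, 9, 8, 9, 2, 5, 3, 1, 1, 1, 5, 1, 2, 1, 56]
Period length = 24

24


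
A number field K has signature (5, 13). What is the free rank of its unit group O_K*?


By Dirichlet's unit theorem:
rank = r1 + r2 - 1
= 5 + 13 - 1
= 17

17


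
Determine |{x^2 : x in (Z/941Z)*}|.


For prime p, the number of non-zero quadratic residues is (p-1)/2.
= (941-1)/2
= 470

470


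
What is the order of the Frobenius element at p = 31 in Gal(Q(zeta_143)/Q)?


The Frobenius at p in Gal(Q(zeta_n)/Q) = (Z/nZ)* is the class of p, so its order is ord_143(31), the smallest k >= 1 with 31^k = 1 mod 143.
n = 143 = 11 * 13, phi(143) = 120; the order divides phi(n).
Divisors of 120: 1, 2, 3, 4, 5, 6, 8, 10, 12, 15, 20, 24, 30, 40, 60, 120
Repeated squaring mod 143: 31^1 = 31, 31^2 = 103, 31^4 = 27, 31^8 = 14, 31^16 = 53, 31^32 = 92, 31^64 = 27
Test divisors in increasing order:
  k=1: 31^1 = 31 mod 143
  k=2: 31^2 = 103 mod 143
  k=3: 31^3 = 103 * 31 = 47 mod 143
  k=4: 31^4 = 27 mod 143
  k=5: 31^5 = 27 * 31 = 122 mod 143
  k=6: 31^6 = 27 * 103 = 64 mod 143
  k=8: 31^8 = 14 mod 143
  k=10: 31^10 = 14 * 103 = 12 mod 143
  k=12: 31^12 = 14 * 27 = 92 mod 143
  k=15: 31^15 = 14 * 27 * 103 * 31 = 34 mod 143
  k=20: 31^20 = 53 * 27 = 1 mod 143  <- first divisor giving 1
Order = 20

20


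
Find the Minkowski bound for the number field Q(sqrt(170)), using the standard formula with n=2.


d = 170, d mod 4 = 2, so disc(K) = 4d = 680; |disc(K)| = 680
Real quadratic field, so n = 2, s = r2 = 0, r1 = 2
M = (n!/n^n) * (4/pi)^s * sqrt(|disc(K)|) = (2!/2^2) * (4/pi)^0 * sqrt(680)
= 0.5 * 1.000000 * 26.076810
= 13.0384

13.0384


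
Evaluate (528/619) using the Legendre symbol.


p = 619 is prime, so compute (528/619) with the reciprocity algorithm (Jacobi-symbol steps: pull out 2s via (2/n), flip via reciprocity, reduce):
  pull out 2: (2/619) = -1  (since 619 mod 8 = 3)
  pull out 2: (2/619) = -1  (since 619 mod 8 = 3)
  pull out 2: (2/619) = -1  (since 619 mod 8 = 3)
  pull out 2: (2/619) = -1  (since 619 mod 8 = 3)
  reciprocity: (33/619) -> +(619/33)
  reduce: (25/33)
  reciprocity: (25/33) -> +(33/25)
  reduce: (8/25)
  pull out 2: (2/25) = +1  (since 25 mod 8 = 1)
  pull out 2: (2/25) = +1  (since 25 mod 8 = 1)
  pull out 2: (2/25) = +1  (since 25 mod 8 = 1)
  (1/25) = 1
Product of signs = 1
(528/619) = 1

1


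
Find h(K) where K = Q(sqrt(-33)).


K = Q(sqrt(-33)). d mod 4 = 3, so D = disc(K) = 4d = -132
h(K) equals the number of primitive reduced positive-definite forms (a, b, c) = a*x^2 + b*x*y + c*y^2 with b^2 - 4ac = D,
where reduced means |b| <= a <= c, with b >= 0 whenever |b| = a or a = c, and primitive means gcd(a, b, c) = 1.
Reduced forces 3a^2 <= |D| = 132, so 1 <= a <= 6; b must have the parity of D, and c = (b^2 - D)/(4a) must be an integer >= a.
Enumerate a = 1..6, b in [-a, a]:
  a=1: (1, 0, 33)  [1]
  a=2: (2, 2, 17)  [1]
  a=3: (3, 0, 11)  [1]
  a=4..5: none
  a=6: (6, 6, 7)  [1]
Total reduced forms: 1 + 1 + 1 + 1 = 4
h = 4

4


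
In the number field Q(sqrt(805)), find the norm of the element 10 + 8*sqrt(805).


N(a + b*sqrt(d)) = a^2 - d*b^2
= (10)^2 - (805)*(8)^2
= 100 - 51520
= -51420

-51420


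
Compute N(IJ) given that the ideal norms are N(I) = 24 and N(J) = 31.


N(IJ) = N(I) * N(J)
= 24 * 31
= 744

744


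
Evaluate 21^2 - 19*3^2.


x^2 - d*y^2
= 21^2 - 19*3^2
= 441 - 171
= 270

270


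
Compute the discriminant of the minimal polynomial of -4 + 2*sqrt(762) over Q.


The element -4 + 2*sqrt(762) has minimal polynomial:
x^2 + 8*x - 3032
Discriminant = (8)^2 - 4*(-3032)
= 64 + 12128
= 12192

12192


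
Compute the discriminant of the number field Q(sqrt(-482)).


For K = Q(sqrt(d)) with d squarefree: disc(K) = d if d = 1 mod 4, and disc(K) = 4d if d = 2 or 3 mod 4.
Here d = -482, and d mod 4 = 2.
d = 2 mod 4, not 1 (O_K = Z[sqrt(d)]), so disc(K) = 4d = 4 * (-482) = -1928

-1928


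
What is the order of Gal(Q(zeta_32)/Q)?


|Gal(Q(zeta_32)/Q)| = phi(32)
= 16

16


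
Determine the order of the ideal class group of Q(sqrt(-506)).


K = Q(sqrt(-506)). d mod 4 = 2, so D = disc(K) = 4d = -2024
h(K) equals the number of primitive reduced positive-definite forms (a, b, c) = a*x^2 + b*x*y + c*y^2 with b^2 - 4ac = D,
where reduced means |b| <= a <= c, with b >= 0 whenever |b| = a or a = c, and primitive means gcd(a, b, c) = 1.
Reduced forces 3a^2 <= |D| = 2024, so 1 <= a <= 25; b must have the parity of D, and c = (b^2 - D)/(4a) must be an integer >= a.
Enumerate a = 1..25, b in [-a, a]:
  a=1: (1, 0, 506)  [1]
  a=2: (2, 0, 253)  [1]
  a=3: (3, -2, 169), (3, 2, 169)  [2]
  a=4: none
  a=5: (5, -4, 102), (5, 4, 102)  [2]
  a=6: (6, -4, 85), (6, 4, 85)  [2]
  a=7..8: none
  a=9: (9, -8, 58), (9, 8, 58)  [2]
  a=10: (10, -4, 51), (10, 4, 51)  [2]
  a=11: (11, 0, 46)  [1]
  a=12: none
  a=13: (13, -2, 39), (13, 2, 39)  [2]
  a=14: none
  a=15: (15, -14, 37), (15, -4, 34), (15, 4, 34), (15, 14, 37)  [4]
  a=16: none
  a=17: (17, -4, 30), (17, 4, 30)  [2]
  a=18: (18, -8, 29), (18, 8, 29)  [2]
  a=19: (19, -16, 30), (19, 16, 30)  [2]
  a=20..21: none
  a=22: (22, 0, 23)  [1]
  a=23..24: none
  a=25: (25, -24, 26), (25, 24, 26)  [2]
Total reduced forms: 1 + 1 + 2 + 2 + 2 + 2 + 2 + 1 + 2 + 4 + 2 + 2 + 2 + 1 + 2 = 28
h = 28

28


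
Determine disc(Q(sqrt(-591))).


For K = Q(sqrt(d)) with d squarefree: disc(K) = d if d = 1 mod 4, and disc(K) = 4d if d = 2 or 3 mod 4.
Here d = -591, and d mod 4 = 1.
d = 1 mod 4 (O_K = Z[(1+sqrt(d))/2]), so disc(K) = d = -591

-591


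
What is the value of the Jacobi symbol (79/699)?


Compute (79/699) via quadratic reciprocity:
  reciprocity: (79/699) -> -(699/79)
  reduce: (67/79)
  reciprocity: (67/79) -> -(79/67)
  reduce: (12/67)
  pull out 2: (2/67) = -1  (since 67 mod 8 = 3)
  pull out 2: (2/67) = -1  (since 67 mod 8 = 3)
  reciprocity: (3/67) -> -(67/3)
  reduce: (1/3)
  (1/3) = 1
Product of signs = -1

-1


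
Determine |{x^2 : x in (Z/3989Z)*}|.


For prime p, the number of non-zero quadratic residues is (p-1)/2.
= (3989-1)/2
= 1994

1994


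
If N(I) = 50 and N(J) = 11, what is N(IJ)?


N(IJ) = N(I) * N(J)
= 50 * 11
= 550

550


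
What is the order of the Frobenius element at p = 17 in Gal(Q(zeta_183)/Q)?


The Frobenius at p in Gal(Q(zeta_n)/Q) = (Z/nZ)* is the class of p, so its order is ord_183(17), the smallest k >= 1 with 17^k = 1 mod 183.
n = 183 = 3 * 61, phi(183) = 120; the order divides phi(n).
Divisors of 120: 1, 2, 3, 4, 5, 6, 8, 10, 12, 15, 20, 24, 30, 40, 60, 120
Repeated squaring mod 183: 17^1 = 17, 17^2 = 106, 17^4 = 73, 17^8 = 22, 17^16 = 118, 17^32 = 16, 17^64 = 73
Test divisors in increasing order:
  k=1: 17^1 = 17 mod 183
  k=2: 17^2 = 106 mod 183
  k=3: 17^3 = 106 * 17 = 155 mod 183
  k=4: 17^4 = 73 mod 183
  k=5: 17^5 = 73 * 17 = 143 mod 183
  k=6: 17^6 = 73 * 106 = 52 mod 183
  k=8: 17^8 = 22 mod 183
  k=10: 17^10 = 22 * 106 = 136 mod 183
  k=12: 17^12 = 22 * 73 = 142 mod 183
  k=15: 17^15 = 22 * 73 * 106 * 17 = 50 mod 183
  k=20: 17^20 = 118 * 73 = 13 mod 183
  k=24: 17^24 = 118 * 22 = 34 mod 183
  k=30: 17^30 = 118 * 22 * 73 * 106 = 121 mod 183
  k=40: 17^40 = 16 * 22 = 169 mod 183
  k=60: 17^60 = 16 * 118 * 22 * 73 = 1 mod 183  <- first divisor giving 1
Order = 60

60


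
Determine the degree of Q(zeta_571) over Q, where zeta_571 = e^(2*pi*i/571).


The degree equals Euler's totient phi(571).
571 = 571
phi(571) = 570

570


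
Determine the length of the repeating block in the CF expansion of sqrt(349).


Run the CF algorithm for sqrt(349).
a_0 = floor(sqrt(349)) = 18; set m_0=0, q_0=1.
Recurrence: m' = q*a - m,  q' = (d - m'^2)/q,  a' = floor((a_0 + m')/q').
  step 1: m=18, q=25, a=1
  step 2: m=7, q=12, a=2
  step 3: m=17, q=5, a=7
  step 4: m=18, q=5, a=7
  step 5: m=17, q=12, a=2
  step 6: m=7, q=25, a=1
  step 7: m=18, q=1, a=36
a_7 = 2*a_0 = 36, so the period closes here.
sqrt(349) = [18; 1, 2, 7, 7, 2, 1, 36]
Period length = 7

7


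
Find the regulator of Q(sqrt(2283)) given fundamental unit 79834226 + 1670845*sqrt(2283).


epsilon = 79834226 + 1670845*sqrt(2283)
= 1.5967e+08
R = ln(1.5967e+08)
= 18.8886

18.8886


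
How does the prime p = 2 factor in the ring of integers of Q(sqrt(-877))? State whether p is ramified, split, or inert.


K = Q(sqrt(-877)). Since d mod 4 = 3, disc(K) = -3508.
Check p | disc: -3508 mod 2 = 0.
p divides disc, so p ramifies: (p) = P^2 with e=2, f=1, g=1.
Therefore p is ramified.

ramified


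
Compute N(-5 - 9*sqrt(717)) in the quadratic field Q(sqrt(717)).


N(a + b*sqrt(d)) = a^2 - d*b^2
= (-5)^2 - (717)*(-9)^2
= 25 - 58077
= -58052

-58052


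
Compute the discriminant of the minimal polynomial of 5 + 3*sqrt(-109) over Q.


The element 5 + 3*sqrt(-109) has minimal polynomial:
x^2 - 10*x + 1006
Discriminant = (-10)^2 - 4*(1006)
= 100 - 4024
= -3924

-3924


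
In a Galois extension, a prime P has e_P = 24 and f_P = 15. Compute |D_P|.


|D_P| = e * f
= 24 * 15
= 360

360


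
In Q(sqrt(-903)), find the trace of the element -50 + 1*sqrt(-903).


Tr(a + b*sqrt(d)) = (a + b*sqrt(d)) + (a - b*sqrt(d)) = 2a
= 2 * (-50)
= -100

-100


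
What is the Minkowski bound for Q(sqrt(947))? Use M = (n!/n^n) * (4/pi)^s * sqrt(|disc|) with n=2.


d = 947, d mod 4 = 3, so disc(K) = 4d = 3788; |disc(K)| = 3788
Real quadratic field, so n = 2, s = r2 = 0, r1 = 2
M = (n!/n^n) * (4/pi)^s * sqrt(|disc(K)|) = (2!/2^2) * (4/pi)^0 * sqrt(3788)
= 0.5 * 1.000000 * 61.546730
= 30.7734

30.7734


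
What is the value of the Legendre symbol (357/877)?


p = 877 is prime, so compute (357/877) with the reciprocity algorithm (Jacobi-symbol steps: pull out 2s via (2/n), flip via reciprocity, reduce):
  reciprocity: (357/877) -> +(877/357)
  reduce: (163/357)
  reciprocity: (163/357) -> +(357/163)
  reduce: (31/163)
  reciprocity: (31/163) -> -(163/31)
  reduce: (8/31)
  pull out 2: (2/31) = +1  (since 31 mod 8 = 7)
  pull out 2: (2/31) = +1  (since 31 mod 8 = 7)
  pull out 2: (2/31) = +1  (since 31 mod 8 = 7)
  (1/31) = 1
Product of signs = -1
(357/877) = -1

-1


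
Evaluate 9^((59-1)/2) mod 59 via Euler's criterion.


p = 59 is prime and the exponent is (p-1)/2 = 29, so by Euler's criterion 9^29 = (9/59) = +1 or -1 mod 59.
Compute by square-and-multiply:
  29 = 16 + 8 + 4 + 1 (binary 11101)
  Repeated squaring mod 59: 9^1 = 9, 9^2 = 22, 9^4 = 12, 9^8 = 26, 9^16 = 27
  9^29 = 9^16 * 9^8 * 9^4 * 9^1 = 27 * 26 * 12 * 9 mod 59
    27 * 26 = 702 = 53 mod 59
    53 * 12 = 636 = 46 mod 59
    46 * 9 = 414 = 1 mod 59
  9^29 = 1 mod 59
Result 1: 9 is a quadratic residue mod 59.
9^29 mod 59 = 1

1


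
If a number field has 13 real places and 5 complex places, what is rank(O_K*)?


By Dirichlet's unit theorem:
rank = r1 + r2 - 1
= 13 + 5 - 1
= 17

17


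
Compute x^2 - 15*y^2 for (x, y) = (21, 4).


x^2 - d*y^2
= 21^2 - 15*4^2
= 441 - 240
= 201

201


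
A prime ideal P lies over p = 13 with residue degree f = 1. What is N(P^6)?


N(P^a) = p^(a*f)
= 13^(6*1)
= 13^6
= 4826809

4826809


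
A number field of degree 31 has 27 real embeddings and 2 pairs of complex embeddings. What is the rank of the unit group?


By Dirichlet's unit theorem:
rank = r1 + r2 - 1
= 27 + 2 - 1
= 28

28


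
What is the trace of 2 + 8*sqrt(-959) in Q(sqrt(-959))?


Tr(a + b*sqrt(d)) = (a + b*sqrt(d)) + (a - b*sqrt(d)) = 2a
= 2 * (2)
= 4

4


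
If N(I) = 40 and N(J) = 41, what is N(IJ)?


N(IJ) = N(I) * N(J)
= 40 * 41
= 1640

1640


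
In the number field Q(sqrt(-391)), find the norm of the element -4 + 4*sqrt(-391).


N(a + b*sqrt(d)) = a^2 - d*b^2
= (-4)^2 - (-391)*(4)^2
= 16 + 6256
= 6272

6272


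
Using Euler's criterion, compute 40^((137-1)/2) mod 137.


p = 137 is prime and the exponent is (p-1)/2 = 68, so by Euler's criterion 40^68 = (40/137) = +1 or -1 mod 137.
Compute by square-and-multiply:
  68 = 64 + 4 (binary 1000100)
  Repeated squaring mod 137: 40^1 = 40, 40^2 = 93, 40^4 = 18, 40^8 = 50, 40^16 = 34, 40^32 = 60, 40^64 = 38
  40^68 = 40^64 * 40^4 = 38 * 18 mod 137
    38 * 18 = 684 = 136 mod 137
  40^68 = 136 mod 137
Result 136 = p - 1 = -1 mod 137: 40 is a quadratic non-residue mod 137. As a residue in [0, p-1] the value is 136.
40^68 mod 137 = 136

136


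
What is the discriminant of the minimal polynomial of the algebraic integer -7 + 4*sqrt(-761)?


The element -7 + 4*sqrt(-761) has minimal polynomial:
x^2 + 14*x + 12225
Discriminant = (14)^2 - 4*(12225)
= 196 - 48900
= -48704

-48704


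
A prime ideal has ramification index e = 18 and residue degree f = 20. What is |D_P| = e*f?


|D_P| = e * f
= 18 * 20
= 360

360


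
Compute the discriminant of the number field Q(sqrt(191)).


For K = Q(sqrt(d)) with d squarefree: disc(K) = d if d = 1 mod 4, and disc(K) = 4d if d = 2 or 3 mod 4.
Here d = 191, and d mod 4 = 3.
d = 3 mod 4, not 1 (O_K = Z[sqrt(d)]), so disc(K) = 4d = 4 * (191) = 764

764


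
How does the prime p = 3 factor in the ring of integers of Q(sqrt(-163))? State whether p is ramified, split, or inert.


K = Q(sqrt(-163)). Since d mod 4 = 1, disc(K) = -163.
Check p | disc: -163 mod 3 = 2.
p does not divide disc. Compute Legendre symbol (d/p):
2^((3-1)/2) mod 3 = -1
(d/p) = -1, so p is inert: (p) stays prime with e=1, f=2, g=1.
Therefore p is inert.

inert


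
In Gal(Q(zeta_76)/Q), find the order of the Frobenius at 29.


The Frobenius at p in Gal(Q(zeta_n)/Q) = (Z/nZ)* is the class of p, so its order is ord_76(29), the smallest k >= 1 with 29^k = 1 mod 76.
n = 76 = 2^2 * 19, phi(76) = 36; the order divides phi(n).
Divisors of 36: 1, 2, 3, 4, 6, 9, 12, 18, 36
Repeated squaring mod 76: 29^1 = 29, 29^2 = 5, 29^4 = 25, 29^8 = 17, 29^16 = 61, 29^32 = 73
Test divisors in increasing order:
  k=1: 29^1 = 29 mod 76
  k=2: 29^2 = 5 mod 76
  k=3: 29^3 = 5 * 29 = 69 mod 76
  k=4: 29^4 = 25 mod 76
  k=6: 29^6 = 25 * 5 = 49 mod 76
  k=9: 29^9 = 17 * 29 = 37 mod 76
  k=12: 29^12 = 17 * 25 = 45 mod 76
  k=18: 29^18 = 61 * 5 = 1 mod 76  <- first divisor giving 1
Order = 18

18


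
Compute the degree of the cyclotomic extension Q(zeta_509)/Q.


The degree equals Euler's totient phi(509).
509 = 509
phi(509) = 508

508


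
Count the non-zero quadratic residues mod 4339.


For prime p, the number of non-zero quadratic residues is (p-1)/2.
= (4339-1)/2
= 2169

2169


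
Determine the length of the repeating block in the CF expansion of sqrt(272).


Run the CF algorithm for sqrt(272).
a_0 = floor(sqrt(272)) = 16; set m_0=0, q_0=1.
Recurrence: m' = q*a - m,  q' = (d - m'^2)/q,  a' = floor((a_0 + m')/q').
  step 1: m=16, q=16, a=2
  step 2: m=16, q=1, a=32
a_2 = 2*a_0 = 32, so the period closes here.
sqrt(272) = [16; 2, 32]
Period length = 2

2


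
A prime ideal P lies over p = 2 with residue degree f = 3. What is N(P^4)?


N(P^a) = p^(a*f)
= 2^(4*3)
= 2^12
= 4096

4096


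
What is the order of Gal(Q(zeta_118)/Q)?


|Gal(Q(zeta_118)/Q)| = phi(118)
= 58

58


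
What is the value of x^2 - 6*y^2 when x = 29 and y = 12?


x^2 - d*y^2
= 29^2 - 6*12^2
= 841 - 864
= -23

-23


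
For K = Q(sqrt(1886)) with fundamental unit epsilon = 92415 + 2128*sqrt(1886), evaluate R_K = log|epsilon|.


epsilon = 92415 + 2128*sqrt(1886)
= 184830.0000
R = ln(184830.0000)
= 12.1272

12.1272


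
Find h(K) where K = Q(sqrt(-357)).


K = Q(sqrt(-357)). d mod 4 = 3, so D = disc(K) = 4d = -1428
h(K) equals the number of primitive reduced positive-definite forms (a, b, c) = a*x^2 + b*x*y + c*y^2 with b^2 - 4ac = D,
where reduced means |b| <= a <= c, with b >= 0 whenever |b| = a or a = c, and primitive means gcd(a, b, c) = 1.
Reduced forces 3a^2 <= |D| = 1428, so 1 <= a <= 21; b must have the parity of D, and c = (b^2 - D)/(4a) must be an integer >= a.
Enumerate a = 1..21, b in [-a, a]:
  a=1: (1, 0, 357)  [1]
  a=2: (2, 2, 179)  [1]
  a=3: (3, 0, 119)  [1]
  a=4..5: none
  a=6: (6, 6, 61)  [1]
  a=7: (7, 0, 51)  [1]
  a=8..13: none
  a=14: (14, 14, 29)  [1]
  a=15..16: none
  a=17: (17, 0, 21)  [1]
  a=18: none
  a=19: (19, 4, 19)  [1]
  a=20..21: none
Total reduced forms: 1 + 1 + 1 + 1 + 1 + 1 + 1 + 1 = 8
h = 8

8


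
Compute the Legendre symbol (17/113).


p = 113 is prime, so compute (17/113) with the reciprocity algorithm (Jacobi-symbol steps: pull out 2s via (2/n), flip via reciprocity, reduce):
  reciprocity: (17/113) -> +(113/17)
  reduce: (11/17)
  reciprocity: (11/17) -> +(17/11)
  reduce: (6/11)
  pull out 2: (2/11) = -1  (since 11 mod 8 = 3)
  reciprocity: (3/11) -> -(11/3)
  reduce: (2/3)
  pull out 2: (2/3) = -1  (since 3 mod 8 = 3)
  (1/3) = 1
Product of signs = -1
(17/113) = -1

-1


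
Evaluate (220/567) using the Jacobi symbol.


Compute (220/567) via quadratic reciprocity:
  pull out 2: (2/567) = +1  (since 567 mod 8 = 7)
  pull out 2: (2/567) = +1  (since 567 mod 8 = 7)
  reciprocity: (55/567) -> -(567/55)
  reduce: (17/55)
  reciprocity: (17/55) -> +(55/17)
  reduce: (4/17)
  pull out 2: (2/17) = +1  (since 17 mod 8 = 1)
  pull out 2: (2/17) = +1  (since 17 mod 8 = 1)
  (1/17) = 1
Product of signs = -1

-1


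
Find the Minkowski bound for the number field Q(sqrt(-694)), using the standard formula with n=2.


d = -694, d mod 4 = 2, so disc(K) = 4d = -2776; |disc(K)| = 2776
Imaginary quadratic field, so n = 2, s = r2 = 1, r1 = 0
M = (n!/n^n) * (4/pi)^s * sqrt(|disc(K)|) = (2!/2^2) * (4/pi)^1 * sqrt(2776)
= 0.5 * 1.273240 * 52.687759
= 33.5421

33.5421


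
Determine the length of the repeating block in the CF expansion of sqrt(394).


Run the CF algorithm for sqrt(394).
a_0 = floor(sqrt(394)) = 19; set m_0=0, q_0=1.
Recurrence: m' = q*a - m,  q' = (d - m'^2)/q,  a' = floor((a_0 + m')/q').
  step 1: m=19, q=33, a=1
  step 2: m=14, q=6, a=5
  step 3: m=16, q=23, a=1
  step 4: m=7, q=15, a=1
  step 5: m=8, q=22, a=1
  step 6: m=14, q=9, a=3
  step 7: m=13, q=25, a=1
  step 8: m=12, q=10, a=3
  step 9: m=18, q=7, a=5
  step 10: m=17, q=15, a=2
  step 11: m=13, q=15, a=2
  step 12: m=17, q=7, a=5
  step 13: m=18, q=10, a=3
  step 14: m=12, q=25, a=1
  step 15: m=13, q=9, a=3
  step 16: m=14, q=22, a=1
  step 17: m=8, q=15, a=1
  step 18: m=7, q=23, a=1
  step 19: m=16, q=6, a=5
  step 20: m=14, q=33, a=1
  step 21: m=19, q=1, a=38
a_21 = 2*a_0 = 38, so the period closes here.
sqrt(394) = [19; 1, 5, 1, 1, 1, 3, 1, 3, 5, 2, 2, 5, 3, 1, 3, 1, 1, 1, 5, 1, 38]
Period length = 21

21


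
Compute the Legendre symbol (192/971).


p = 971 is prime, so compute (192/971) with the reciprocity algorithm (Jacobi-symbol steps: pull out 2s via (2/n), flip via reciprocity, reduce):
  pull out 2: (2/971) = -1  (since 971 mod 8 = 3)
  pull out 2: (2/971) = -1  (since 971 mod 8 = 3)
  pull out 2: (2/971) = -1  (since 971 mod 8 = 3)
  pull out 2: (2/971) = -1  (since 971 mod 8 = 3)
  pull out 2: (2/971) = -1  (since 971 mod 8 = 3)
  pull out 2: (2/971) = -1  (since 971 mod 8 = 3)
  reciprocity: (3/971) -> -(971/3)
  reduce: (2/3)
  pull out 2: (2/3) = -1  (since 3 mod 8 = 3)
  (1/3) = 1
Product of signs = 1
(192/971) = 1

1


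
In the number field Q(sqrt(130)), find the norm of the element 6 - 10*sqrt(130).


N(a + b*sqrt(d)) = a^2 - d*b^2
= (6)^2 - (130)*(-10)^2
= 36 - 13000
= -12964

-12964


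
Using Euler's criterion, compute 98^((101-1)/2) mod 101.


p = 101 is prime and the exponent is (p-1)/2 = 50, so by Euler's criterion 98^50 = (98/101) = +1 or -1 mod 101.
Compute by square-and-multiply:
  50 = 32 + 16 + 2 (binary 110010)
  Repeated squaring mod 101: 98^1 = 98, 98^2 = 9, 98^4 = 81, 98^8 = 97, 98^16 = 16, 98^32 = 54
  98^50 = 98^32 * 98^16 * 98^2 = 54 * 16 * 9 mod 101
    54 * 16 = 864 = 56 mod 101
    56 * 9 = 504 = 100 mod 101
  98^50 = 100 mod 101
Result 100 = p - 1 = -1 mod 101: 98 is a quadratic non-residue mod 101. As a residue in [0, p-1] the value is 100.
98^50 mod 101 = 100

100


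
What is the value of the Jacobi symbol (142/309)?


Compute (142/309) via quadratic reciprocity:
  pull out 2: (2/309) = -1  (since 309 mod 8 = 5)
  reciprocity: (71/309) -> +(309/71)
  reduce: (25/71)
  reciprocity: (25/71) -> +(71/25)
  reduce: (21/25)
  reciprocity: (21/25) -> +(25/21)
  reduce: (4/21)
  pull out 2: (2/21) = -1  (since 21 mod 8 = 5)
  pull out 2: (2/21) = -1  (since 21 mod 8 = 5)
  (1/21) = 1
Product of signs = -1

-1


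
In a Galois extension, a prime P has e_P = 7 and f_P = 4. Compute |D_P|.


|D_P| = e * f
= 7 * 4
= 28

28


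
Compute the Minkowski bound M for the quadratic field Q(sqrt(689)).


d = 689, d mod 4 = 1, so disc(K) = d = 689; |disc(K)| = 689
Real quadratic field, so n = 2, s = r2 = 0, r1 = 2
M = (n!/n^n) * (4/pi)^s * sqrt(|disc(K)|) = (2!/2^2) * (4/pi)^0 * sqrt(689)
= 0.5 * 1.000000 * 26.248809
= 13.1244

13.1244


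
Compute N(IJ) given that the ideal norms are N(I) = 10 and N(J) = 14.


N(IJ) = N(I) * N(J)
= 10 * 14
= 140

140


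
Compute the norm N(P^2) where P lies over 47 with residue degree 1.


N(P^a) = p^(a*f)
= 47^(2*1)
= 47^2
= 2209

2209


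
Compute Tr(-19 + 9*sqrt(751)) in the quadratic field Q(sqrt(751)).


Tr(a + b*sqrt(d)) = (a + b*sqrt(d)) + (a - b*sqrt(d)) = 2a
= 2 * (-19)
= -38

-38


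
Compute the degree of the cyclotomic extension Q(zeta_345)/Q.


The degree equals Euler's totient phi(345).
345 = 3 * 5 * 23
phi(345) = 176

176


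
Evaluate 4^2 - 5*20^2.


x^2 - d*y^2
= 4^2 - 5*20^2
= 16 - 2000
= -1984

-1984


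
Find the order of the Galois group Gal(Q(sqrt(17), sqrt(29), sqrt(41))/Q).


The 3 square roots of distinct primes are multiplicatively independent over Q,
so [K:Q] = 2^3 and Gal(K/Q) is isomorphic to (Z/2Z)^3.
|Gal| = 2^3 = 8

8


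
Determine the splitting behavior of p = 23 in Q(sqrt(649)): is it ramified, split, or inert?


K = Q(sqrt(649)). Since d mod 4 = 1, disc(K) = 649.
Check p | disc: 649 mod 23 = 5.
p does not divide disc. Compute Legendre symbol (d/p):
5^((23-1)/2) mod 23 = -1
(d/p) = -1, so p is inert: (p) stays prime with e=1, f=2, g=1.
Therefore p is inert.

inert


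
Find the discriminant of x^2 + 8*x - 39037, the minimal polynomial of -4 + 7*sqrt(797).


The element -4 + 7*sqrt(797) has minimal polynomial:
x^2 + 8*x - 39037
Discriminant = (8)^2 - 4*(-39037)
= 64 + 156148
= 156212

156212


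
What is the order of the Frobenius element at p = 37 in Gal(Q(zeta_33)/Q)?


The Frobenius at p in Gal(Q(zeta_n)/Q) = (Z/nZ)* is the class of p, so its order is ord_33(37), the smallest k >= 1 with 37^k = 1 mod 33.
n = 33 = 3 * 11, phi(33) = 20; the order divides phi(n).
Divisors of 20: 1, 2, 4, 5, 10, 20
Repeated squaring mod 33: 37^1 = 4, 37^2 = 16, 37^4 = 25, 37^8 = 31, 37^16 = 4
Test divisors in increasing order:
  k=1: 37^1 = 4 mod 33
  k=2: 37^2 = 16 mod 33
  k=4: 37^4 = 25 mod 33
  k=5: 37^5 = 25 * 4 = 1 mod 33  <- first divisor giving 1
Order = 5

5


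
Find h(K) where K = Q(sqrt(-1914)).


K = Q(sqrt(-1914)). d mod 4 = 2, so D = disc(K) = 4d = -7656
h(K) equals the number of primitive reduced positive-definite forms (a, b, c) = a*x^2 + b*x*y + c*y^2 with b^2 - 4ac = D,
where reduced means |b| <= a <= c, with b >= 0 whenever |b| = a or a = c, and primitive means gcd(a, b, c) = 1.
Reduced forces 3a^2 <= |D| = 7656, so 1 <= a <= 50; b must have the parity of D, and c = (b^2 - D)/(4a) must be an integer >= a.
Enumerate a = 1..50, b in [-a, a]:
  a=1: (1, 0, 1914)  [1]
  a=2: (2, 0, 957)  [1]
  a=3: (3, 0, 638)  [1]
  a=4: none
  a=5: (5, -2, 383), (5, 2, 383)  [2]
  a=6: (6, 0, 319)  [1]
  a=7: (7, -4, 274), (7, 4, 274)  [2]
  a=8..9: none
  a=10: (10, -8, 193), (10, 8, 193)  [2]
  a=11: (11, 0, 174)  [1]
  a=12: none
  a=13: (13, -12, 150), (13, 12, 150)  [2]
  a=14: (14, -4, 137), (14, 4, 137)  [2]
  a=15: (15, -12, 130), (15, 12, 130)  [2]
  a=16..18: none
  a=19: (19, -18, 105), (19, 18, 105)  [2]
  a=20: none
  a=21: (21, -18, 95), (21, 18, 95)  [2]
  a=22: (22, 0, 87)  [1]
  a=23: (23, -16, 86), (23, 16, 86)  [2]
  a=24: none
  a=25: (25, -12, 78), (25, 12, 78)  [2]
  a=26: (26, -12, 75), (26, 12, 75)  [2]
  a=27..28: none
  a=29: (29, 0, 66)  [1]
  a=30: (30, -12, 65), (30, 12, 65)  [2]
  a=31: (31, -30, 69), (31, 30, 69)  [2]
  a=32: none
  a=33: (33, 0, 58)  [1]
  a=34: none
  a=35: (35, -32, 62), (35, -18, 57), (35, 18, 57), (35, 32, 62)  [4]
  a=36: none
  a=37: (37, -22, 55), (37, 22, 55)  [2]
  a=38: (38, -20, 53), (38, 20, 53)  [2]
  a=39: (39, -12, 50), (39, 12, 50)  [2]
  a=40..41: none
  a=42: (42, -24, 49), (42, 24, 49)  [2]
  a=43: (43, -16, 46), (43, 16, 46)  [2]
  a=44..50: none
Total reduced forms: 1 + 1 + 1 + 2 + 1 + 2 + 2 + 1 + 2 + 2 + 2 + 2 + 2 + 1 + 2 + 2 + 2 + 1 + 2 + 2 + 1 + 4 + 2 + 2 + 2 + 2 + 2 = 48
h = 48

48


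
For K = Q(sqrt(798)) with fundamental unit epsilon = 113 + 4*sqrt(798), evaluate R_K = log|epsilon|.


epsilon = 113 + 4*sqrt(798)
= 225.9956
R = ln(225.9956)
= 5.4205

5.4205


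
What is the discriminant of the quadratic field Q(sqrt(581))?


For K = Q(sqrt(d)) with d squarefree: disc(K) = d if d = 1 mod 4, and disc(K) = 4d if d = 2 or 3 mod 4.
Here d = 581, and d mod 4 = 1.
d = 1 mod 4 (O_K = Z[(1+sqrt(d))/2]), so disc(K) = d = 581

581


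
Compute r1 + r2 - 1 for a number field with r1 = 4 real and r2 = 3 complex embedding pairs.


By Dirichlet's unit theorem:
rank = r1 + r2 - 1
= 4 + 3 - 1
= 6

6


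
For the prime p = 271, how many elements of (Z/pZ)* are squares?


For prime p, the number of non-zero quadratic residues is (p-1)/2.
= (271-1)/2
= 135

135


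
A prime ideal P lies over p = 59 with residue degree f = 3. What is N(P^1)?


N(P^a) = p^(a*f)
= 59^(1*3)
= 59^3
= 205379

205379


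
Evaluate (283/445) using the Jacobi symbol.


Compute (283/445) via quadratic reciprocity:
  reciprocity: (283/445) -> +(445/283)
  reduce: (162/283)
  pull out 2: (2/283) = -1  (since 283 mod 8 = 3)
  reciprocity: (81/283) -> +(283/81)
  reduce: (40/81)
  pull out 2: (2/81) = +1  (since 81 mod 8 = 1)
  pull out 2: (2/81) = +1  (since 81 mod 8 = 1)
  pull out 2: (2/81) = +1  (since 81 mod 8 = 1)
  reciprocity: (5/81) -> +(81/5)
  reduce: (1/5)
  (1/5) = 1
Product of signs = -1

-1


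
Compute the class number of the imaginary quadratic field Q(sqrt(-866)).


K = Q(sqrt(-866)). d mod 4 = 2, so D = disc(K) = 4d = -3464
h(K) equals the number of primitive reduced positive-definite forms (a, b, c) = a*x^2 + b*x*y + c*y^2 with b^2 - 4ac = D,
where reduced means |b| <= a <= c, with b >= 0 whenever |b| = a or a = c, and primitive means gcd(a, b, c) = 1.
Reduced forces 3a^2 <= |D| = 3464, so 1 <= a <= 33; b must have the parity of D, and c = (b^2 - D)/(4a) must be an integer >= a.
Enumerate a = 1..33, b in [-a, a]:
  a=1: (1, 0, 866)  [1]
  a=2: (2, 0, 433)  [1]
  a=3: (3, -2, 289), (3, 2, 289)  [2]
  a=4: none
  a=5: (5, -4, 174), (5, 4, 174)  [2]
  a=6: (6, -4, 145), (6, 4, 145)  [2]
  a=7: (7, -6, 125), (7, 6, 125)  [2]
  a=8: none
  a=9: (9, -8, 98), (9, 8, 98)  [2]
  a=10: (10, -4, 87), (10, 4, 87)  [2]
  a=11: (11, -10, 81), (11, 10, 81)  [2]
  a=12..13: none
  a=14: (14, -8, 63), (14, 8, 63)  [2]
  a=15: (15, -14, 61), (15, -4, 58), (15, 4, 58), (15, 14, 61)  [4]
  a=16: none
  a=17: (17, -2, 51), (17, 2, 51)  [2]
  a=18: (18, -8, 49), (18, 8, 49)  [2]
  a=19..20: none
  a=21: (21, -20, 46), (21, -8, 42), (21, 8, 42), (21, 20, 46)  [4]
  a=22: (22, -12, 41), (22, 12, 41)  [2]
  a=23: (23, -20, 42), (23, 20, 42)  [2]
  a=24: none
  a=25: (25, -6, 35), (25, 6, 35)  [2]
  a=26: none
  a=27: (27, -10, 33), (27, 10, 33)  [2]
  a=28: none
  a=29: (29, -4, 30), (29, 4, 30)  [2]
  a=30: (30, -16, 31), (30, 16, 31)  [2]
  a=31..32: none
  a=33: (33, -32, 34), (33, 32, 34)  [2]
Total reduced forms: 1 + 1 + 2 + 2 + 2 + 2 + 2 + 2 + 2 + 2 + 4 + 2 + 2 + 4 + 2 + 2 + 2 + 2 + 2 + 2 + 2 = 44
h = 44

44


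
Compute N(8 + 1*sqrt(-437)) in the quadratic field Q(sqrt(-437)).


N(a + b*sqrt(d)) = a^2 - d*b^2
= (8)^2 - (-437)*(1)^2
= 64 + 437
= 501

501


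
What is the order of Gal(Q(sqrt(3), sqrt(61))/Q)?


The 2 square roots of distinct primes are multiplicatively independent over Q,
so [K:Q] = 2^2 and Gal(K/Q) is isomorphic to (Z/2Z)^2.
|Gal| = 2^2 = 4

4


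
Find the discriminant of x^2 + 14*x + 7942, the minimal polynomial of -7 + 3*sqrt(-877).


The element -7 + 3*sqrt(-877) has minimal polynomial:
x^2 + 14*x + 7942
Discriminant = (14)^2 - 4*(7942)
= 196 - 31768
= -31572

-31572


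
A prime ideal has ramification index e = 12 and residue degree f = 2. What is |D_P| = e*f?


|D_P| = e * f
= 12 * 2
= 24

24


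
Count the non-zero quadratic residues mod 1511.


For prime p, the number of non-zero quadratic residues is (p-1)/2.
= (1511-1)/2
= 755

755


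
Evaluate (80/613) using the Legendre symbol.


p = 613 is prime, so compute (80/613) with the reciprocity algorithm (Jacobi-symbol steps: pull out 2s via (2/n), flip via reciprocity, reduce):
  pull out 2: (2/613) = -1  (since 613 mod 8 = 5)
  pull out 2: (2/613) = -1  (since 613 mod 8 = 5)
  pull out 2: (2/613) = -1  (since 613 mod 8 = 5)
  pull out 2: (2/613) = -1  (since 613 mod 8 = 5)
  reciprocity: (5/613) -> +(613/5)
  reduce: (3/5)
  reciprocity: (3/5) -> +(5/3)
  reduce: (2/3)
  pull out 2: (2/3) = -1  (since 3 mod 8 = 3)
  (1/3) = 1
Product of signs = -1
(80/613) = -1

-1


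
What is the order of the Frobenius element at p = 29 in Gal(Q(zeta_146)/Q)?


The Frobenius at p in Gal(Q(zeta_n)/Q) = (Z/nZ)* is the class of p, so its order is ord_146(29), the smallest k >= 1 with 29^k = 1 mod 146.
n = 146 = 2 * 73, phi(146) = 72; the order divides phi(n).
Divisors of 72: 1, 2, 3, 4, 6, 8, 9, 12, 18, 24, 36, 72
Repeated squaring mod 146: 29^1 = 29, 29^2 = 111, 29^4 = 57, 29^8 = 37, 29^16 = 55, 29^32 = 105, 29^64 = 75
Test divisors in increasing order:
  k=1: 29^1 = 29 mod 146
  k=2: 29^2 = 111 mod 146
  k=3: 29^3 = 111 * 29 = 7 mod 146
  k=4: 29^4 = 57 mod 146
  k=6: 29^6 = 57 * 111 = 49 mod 146
  k=8: 29^8 = 37 mod 146
  k=9: 29^9 = 37 * 29 = 51 mod 146
  k=12: 29^12 = 37 * 57 = 65 mod 146
  k=18: 29^18 = 55 * 111 = 119 mod 146
  k=24: 29^24 = 55 * 37 = 137 mod 146
  k=36: 29^36 = 105 * 57 = 145 mod 146
  k=72: 29^72 = 75 * 37 = 1 mod 146  <- first divisor giving 1
Order = 72

72


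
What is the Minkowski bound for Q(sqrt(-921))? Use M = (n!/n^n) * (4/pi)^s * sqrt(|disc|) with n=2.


d = -921, d mod 4 = 3, so disc(K) = 4d = -3684; |disc(K)| = 3684
Imaginary quadratic field, so n = 2, s = r2 = 1, r1 = 0
M = (n!/n^n) * (4/pi)^s * sqrt(|disc(K)|) = (2!/2^2) * (4/pi)^1 * sqrt(3684)
= 0.5 * 1.273240 * 60.695964
= 38.6403

38.6403


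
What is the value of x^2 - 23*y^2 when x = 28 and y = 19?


x^2 - d*y^2
= 28^2 - 23*19^2
= 784 - 8303
= -7519

-7519


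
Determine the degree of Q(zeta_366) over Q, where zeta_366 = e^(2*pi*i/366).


The degree equals Euler's totient phi(366).
366 = 2 * 3 * 61
phi(366) = 120

120


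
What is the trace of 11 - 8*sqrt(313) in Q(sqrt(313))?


Tr(a + b*sqrt(d)) = (a + b*sqrt(d)) + (a - b*sqrt(d)) = 2a
= 2 * (11)
= 22

22


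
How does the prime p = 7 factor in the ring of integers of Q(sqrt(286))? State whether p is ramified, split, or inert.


K = Q(sqrt(286)). Since d mod 4 = 2, disc(K) = 1144.
Check p | disc: 1144 mod 7 = 3.
p does not divide disc. Compute Legendre symbol (d/p):
6^((7-1)/2) mod 7 = -1
(d/p) = -1, so p is inert: (p) stays prime with e=1, f=2, g=1.
Therefore p is inert.

inert
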